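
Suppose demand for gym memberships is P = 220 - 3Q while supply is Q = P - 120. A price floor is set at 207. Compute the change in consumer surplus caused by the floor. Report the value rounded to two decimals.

-909.33

Rewriting supply in inverse form: P = 120 + Q.
Free-market equilibrium: 220 - 3Q = 120 + Q gives Q* = 25, P* = 145.
At the floor price 207, quantity demanded is (220 - 207)/3 = 4.3333; demand is the short side, so Q = 4.3333 trades at P = 207.
CS goes from (1/2)(25)(75) = 937.5 to 28.1667 (computed as (220 - 207)(4.3333) - (1/2)(3)(4.3333)^2), a change of -909.3333.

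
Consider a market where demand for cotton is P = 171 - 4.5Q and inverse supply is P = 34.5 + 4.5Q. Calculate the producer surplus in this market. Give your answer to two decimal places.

517.56

Setting demand equal to supply, 136.5 = 9Q, so Q* = 15.1667 and P* = 102.75.
Producer surplus is the triangle above supply below P*: (1/2)(15.1667)(102.75 - 34.5) = (1/2)(15.1667)(68.25) = 517.5625.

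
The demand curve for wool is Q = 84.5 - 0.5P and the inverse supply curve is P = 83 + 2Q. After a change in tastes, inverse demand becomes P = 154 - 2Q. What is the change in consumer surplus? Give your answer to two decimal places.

-147.19

Rewriting demand in inverse form: P = 169 - 2Q.
Initial equilibrium: Q_0 = 21.5, P_0 = 126; CS_0 = (1/2)(21.5)(43) = 462.25, PS_0 = (1/2)(21.5)(43) = 462.25.
New equilibrium: 154 - 2Q = 83 + 2Q gives Q_1 = 17.75, P_1 = 118.5; CS_1 = 315.0625, PS_1 = 315.0625.
Change in consumer surplus = 315.0625 - 462.25 = -147.1875.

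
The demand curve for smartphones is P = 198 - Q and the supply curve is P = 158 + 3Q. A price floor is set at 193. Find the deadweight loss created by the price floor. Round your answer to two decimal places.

Without the control, 198 - Q = 158 + 3Q so Q* = 10 and P* = 188.
At P = 193, buyers demand (198 - 193)/1 = 5 while sellers would supply more, so the quantity traded is 5 at price 193.
The lost-trades triangle has base Q* - 5 = 5 and height equal to the gap between the curves at Q = 5, which is 193 - 173 = 20. DWL = (1/2)(5)(20) = 50.

50.00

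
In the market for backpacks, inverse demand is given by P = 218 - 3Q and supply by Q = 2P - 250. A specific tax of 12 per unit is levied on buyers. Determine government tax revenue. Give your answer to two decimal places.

Rewriting supply in inverse form: P = 125 + 0.5Q.
Pre-tax equilibrium: 218 - 3Q = 125 + 0.5Q gives Q* = 26.5714, P* = 138.2857.
A tax on buyers shifts demand down by 12: (218 - 12) - 3Q = 125 + 0.5Q, so Q_t = 23.1429. Buyers pay P_b = 148.5714; sellers receive P_s = P_b - 12 = 136.5714.
Tax revenue = t x Q_t = 12 x 23.1429 = 277.7143.

277.71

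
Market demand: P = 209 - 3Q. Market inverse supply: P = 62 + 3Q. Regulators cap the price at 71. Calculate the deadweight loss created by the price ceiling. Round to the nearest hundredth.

Free-market equilibrium: 209 - 3Q = 62 + 3Q gives Q* = 24.5, P* = 135.5.
At P = 71, sellers supply (71 - 62)/3 = 3 while buyers want more, so the quantity traded is 3 at price 71.
At Q = 3 the demand price is 200 and the supply price is 71. Deadweight loss is the triangle between the curves from 3 to 24.5: (1/2)(200 - 71)(24.5 - 3) = 1386.75.

1386.75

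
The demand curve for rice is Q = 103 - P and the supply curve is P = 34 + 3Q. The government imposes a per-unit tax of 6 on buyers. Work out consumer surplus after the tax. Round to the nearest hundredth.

124.03

Rewriting demand in inverse form: P = 103 - Q.
Without the tax, 103 - Q = 34 + 3Q so Q* = 17.25 and P* = 85.75.
With the tax, buyers' net willingness to pay falls by 6: (103 - 6) - Q = 34 + 3Q, so Q_t = 15.75. Buyers pay P_b = 87.25; sellers receive P_s = P_b - 6 = 81.25.
Consumer surplus is the triangle under demand above P_b: (1/2)(15.75)(103 - 87.25) = 124.0312.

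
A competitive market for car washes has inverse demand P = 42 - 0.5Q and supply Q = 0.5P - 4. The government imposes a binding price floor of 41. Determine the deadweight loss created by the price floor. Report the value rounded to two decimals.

168.20

Rewriting supply in inverse form: P = 8 + 2Q.
Free-market equilibrium: 42 - 0.5Q = 8 + 2Q gives Q* = 13.6, P* = 35.2.
At P = 41, buyers demand (42 - 41)/0.5 = 2 while sellers would supply more, so the quantity traded is 2 at price 41.
The lost-trades triangle has base Q* - 2 = 11.6 and height equal to the gap between the curves at Q = 2, which is 41 - 12 = 29. DWL = (1/2)(11.6)(29) = 168.2.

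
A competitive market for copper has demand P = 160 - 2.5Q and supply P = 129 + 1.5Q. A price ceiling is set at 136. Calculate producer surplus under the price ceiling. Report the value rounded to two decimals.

16.33

Without the control, 160 - 2.5Q = 129 + 1.5Q so Q* = 7.75 and P* = 140.625.
At P = 136, sellers supply (136 - 129)/1.5 = 4.6667 while buyers want more, so the quantity traded is 4.6667 at price 136.
PS is the triangle above supply below 136: (1/2)(4.6667)(136 - 129) = 16.3333.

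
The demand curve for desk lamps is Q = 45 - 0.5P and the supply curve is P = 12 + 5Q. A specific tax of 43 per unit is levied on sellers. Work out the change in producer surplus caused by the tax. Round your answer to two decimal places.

-247.91

Rewriting demand in inverse form: P = 90 - 2Q.
Without the tax, 90 - 2Q = 12 + 5Q so Q* = 11.1429 and P* = 67.7143.
A tax on sellers shifts supply up by 43: 90 - 2Q = 12 + 5Q + 43, so Q_t = 5. Buyers pay P_b = 80; sellers receive P_s = P_b - 43 = 37.
PS falls from (1/2)(11.1429)(55.7143) = 310.4082 to (1/2)(5)(25) = 62.5, a change of -247.9082.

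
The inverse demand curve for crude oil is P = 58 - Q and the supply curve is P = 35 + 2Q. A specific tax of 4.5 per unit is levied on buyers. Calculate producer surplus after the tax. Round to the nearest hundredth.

38.03

Without the tax, 58 - Q = 35 + 2Q so Q* = 7.6667 and P* = 50.3333.
With the tax, buyers' net willingness to pay falls by 4.5: (58 - 4.5) - Q = 35 + 2Q, so Q_t = 6.1667. Buyers pay P_b = 51.8333; sellers receive P_s = P_b - 4.5 = 47.3333.
Producer surplus is the triangle above supply below P_s: (1/2)(6.1667)(47.3333 - 35) = 38.0278.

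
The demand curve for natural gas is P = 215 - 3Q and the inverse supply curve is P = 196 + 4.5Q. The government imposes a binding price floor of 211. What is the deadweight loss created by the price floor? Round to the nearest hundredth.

Without the control, 215 - 3Q = 196 + 4.5Q so Q* = 2.5333 and P* = 207.4.
At the floor price 211, quantity demanded is (215 - 211)/3 = 1.3333; demand is the short side, so Q = 1.3333 trades at P = 211.
The lost-trades triangle has base Q* - 1.3333 = 1.2 and height equal to the gap between the curves at Q = 1.3333, which is 211 - 202 = 9. DWL = (1/2)(1.2)(9) = 5.4.

5.40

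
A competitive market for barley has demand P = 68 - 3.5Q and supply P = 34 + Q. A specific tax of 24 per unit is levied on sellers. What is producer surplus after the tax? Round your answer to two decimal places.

2.47

Without the tax, 68 - 3.5Q = 34 + Q so Q* = 7.5556 and P* = 41.5556.
With the tax, sellers need 24 more per unit: 68 - 3.5Q = 34 + Q + 24, so Q_t = 2.2222. Buyers pay P_b = 60.2222; sellers receive P_s = P_b - 24 = 36.2222.
Producer surplus is the triangle above supply below P_s: (1/2)(2.2222)(36.2222 - 34) = 2.4691.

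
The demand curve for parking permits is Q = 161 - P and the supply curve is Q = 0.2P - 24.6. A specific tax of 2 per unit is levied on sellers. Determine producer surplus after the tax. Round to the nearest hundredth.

90.00

Rewriting demand in inverse form: P = 161 - Q.
Rewriting supply in inverse form: P = 123 + 5Q.
Pre-tax equilibrium: 161 - Q = 123 + 5Q gives Q* = 6.3333, P* = 154.6667.
A tax on sellers shifts supply up by 2: 161 - Q = 123 + 5Q + 2, so Q_t = 6. Buyers pay P_b = 155; sellers receive P_s = P_b - 2 = 153.
PS = (1/2)(Q_t)(P_s - 123) = (1/2)(6)(30) = 90.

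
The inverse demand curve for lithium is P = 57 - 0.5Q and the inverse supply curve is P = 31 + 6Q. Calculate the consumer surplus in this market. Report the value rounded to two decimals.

4.00

Setting demand equal to supply, 26 = 6.5Q, so Q* = 4 and P* = 55.
The demand choke price is 57, so CS = (1/2)(Q*)(57 - P*) = (1/2)(4)(2) = 4.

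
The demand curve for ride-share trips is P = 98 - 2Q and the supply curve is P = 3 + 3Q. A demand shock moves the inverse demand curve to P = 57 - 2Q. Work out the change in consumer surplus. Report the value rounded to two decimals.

-244.36

Initial equilibrium: Q_0 = 19, P_0 = 60; CS_0 = (1/2)(19)(38) = 361, PS_0 = (1/2)(19)(57) = 541.5.
New equilibrium: 57 - 2Q = 3 + 3Q gives Q_1 = 10.8, P_1 = 35.4; CS_1 = 116.64, PS_1 = 174.96.
Change in consumer surplus = 116.64 - 361 = -244.36.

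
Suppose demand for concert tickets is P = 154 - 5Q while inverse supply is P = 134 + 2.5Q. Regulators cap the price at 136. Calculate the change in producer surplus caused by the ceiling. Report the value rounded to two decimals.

-8.09

Free-market equilibrium: 154 - 5Q = 134 + 2.5Q gives Q* = 2.6667, P* = 140.6667.
At the ceiling price 136, quantity supplied is (136 - 134)/2.5 = 0.8; supply is the short side, so Q = 0.8 trades at P = 136.
PS goes from (1/2)(2.6667)(6.6667) = 8.8889 to 0.8 (computed as (136 - 134)(0.8) - (1/2)(2.5)(0.8)^2), a change of -8.0889.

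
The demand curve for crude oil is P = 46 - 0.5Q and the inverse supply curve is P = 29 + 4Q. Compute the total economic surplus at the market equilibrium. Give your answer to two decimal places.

Setting demand equal to supply, 17 = 4.5Q, so Q* = 3.7778 and P* = 44.1111.
CS = (1/2)(3.7778)(1.8889) = 3.5679 and PS = (1/2)(3.7778)(15.1111) = 28.5432, so total surplus = 32.1111.

32.11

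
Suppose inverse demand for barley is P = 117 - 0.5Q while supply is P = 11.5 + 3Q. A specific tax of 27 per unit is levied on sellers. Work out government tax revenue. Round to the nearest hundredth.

Without the tax, 117 - 0.5Q = 11.5 + 3Q so Q* = 30.1429 and P* = 101.9286.
A tax on sellers shifts supply up by 27: 117 - 0.5Q = 11.5 + 3Q + 27, so Q_t = 22.4286. Buyers pay P_b = 105.7857; sellers receive P_s = P_b - 27 = 78.7857.
Tax revenue = t x Q_t = 27 x 22.4286 = 605.5714.

605.57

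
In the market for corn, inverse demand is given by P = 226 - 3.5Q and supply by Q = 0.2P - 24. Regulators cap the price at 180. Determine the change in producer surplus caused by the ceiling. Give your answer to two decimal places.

-28.79

Rewriting supply in inverse form: P = 120 + 5Q.
Free-market equilibrium: 226 - 3.5Q = 120 + 5Q gives Q* = 12.4706, P* = 182.3529.
At the ceiling price 180, quantity supplied is (180 - 120)/5 = 12; supply is the short side, so Q = 12 trades at P = 180.
PS goes from (1/2)(12.4706)(62.3529) = 388.7889 to 360 (computed as (180 - 120)(12) - (1/2)(5)(12)^2), a change of -28.7889.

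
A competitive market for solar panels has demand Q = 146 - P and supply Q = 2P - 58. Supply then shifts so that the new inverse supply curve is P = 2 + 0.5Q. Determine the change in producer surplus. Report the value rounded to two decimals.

Rewriting demand in inverse form: P = 146 - Q.
Rewriting supply in inverse form: P = 29 + 0.5Q.
Initial equilibrium: Q_0 = 78, P_0 = 68; CS_0 = (1/2)(78)(78) = 3042, PS_0 = (1/2)(78)(39) = 1521.
New equilibrium: 146 - Q = 2 + 0.5Q gives Q_1 = 96, P_1 = 50; CS_1 = 4608, PS_1 = 2304.
Change in producer surplus = 2304 - 1521 = 783.

783.00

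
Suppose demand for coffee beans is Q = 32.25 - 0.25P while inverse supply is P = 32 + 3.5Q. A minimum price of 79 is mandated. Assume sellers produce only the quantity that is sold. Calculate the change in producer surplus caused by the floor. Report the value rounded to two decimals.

Rewriting demand in inverse form: P = 129 - 4Q.
Without the control, 129 - 4Q = 32 + 3.5Q so Q* = 12.9333 and P* = 77.2667.
At the floor price 79, quantity demanded is (129 - 79)/4 = 12.5; demand is the short side, so Q = 12.5 trades at P = 79.
PS goes from (1/2)(12.9333)(45.2667) = 292.7244 to 314.0625 (computed as (79 - 32)(12.5) - (1/2)(3.5)(12.5)^2), a change of 21.3381.

21.34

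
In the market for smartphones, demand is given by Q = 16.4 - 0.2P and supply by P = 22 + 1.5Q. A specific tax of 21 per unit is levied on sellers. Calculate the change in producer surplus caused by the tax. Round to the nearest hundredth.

-36.91

Rewriting demand in inverse form: P = 82 - 5Q.
Without the tax, 82 - 5Q = 22 + 1.5Q so Q* = 9.2308 and P* = 35.8462.
A tax on sellers shifts supply up by 21: 82 - 5Q = 22 + 1.5Q + 21, so Q_t = 6. Buyers pay P_b = 52; sellers receive P_s = P_b - 21 = 31.
Producers lose the trapezoid between P_s and P* out to Q_t plus the triangle from Q_t to Q*: change in PS = 27 - 63.9053 = -36.9053.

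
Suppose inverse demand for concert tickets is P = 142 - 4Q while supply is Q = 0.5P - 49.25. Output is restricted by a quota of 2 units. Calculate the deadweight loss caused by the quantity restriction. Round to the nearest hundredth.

82.69

Rewriting supply in inverse form: P = 98.5 + 2Q.
Unrestricted equilibrium: Q* = (142 - 98.5)/(4 + 2) = 7.25.
At Q = 2 the demand price is 142 - 4(2) = 134 and the supply price is 98.5 + 2(2) = 102.5.
DWL = (1/2)(gap between curves at 2) x (Q* - 2) = (1/2)(31.5)(5.25) = 82.6875.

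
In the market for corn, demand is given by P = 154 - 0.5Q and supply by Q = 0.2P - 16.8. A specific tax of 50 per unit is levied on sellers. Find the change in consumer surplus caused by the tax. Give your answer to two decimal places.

-37.19

Rewriting supply in inverse form: P = 84 + 5Q.
Pre-tax equilibrium: 154 - 0.5Q = 84 + 5Q gives Q* = 12.7273, P* = 147.6364.
With the tax, sellers need 50 more per unit: 154 - 0.5Q = 84 + 5Q + 50, so Q_t = 3.6364. Buyers pay P_b = 152.1818; sellers receive P_s = P_b - 50 = 102.1818.
Consumers lose the trapezoid between P* and P_b out to Q_t plus the triangle from Q_t to Q*: change in CS = 3.3058 - 40.4959 = -37.1901.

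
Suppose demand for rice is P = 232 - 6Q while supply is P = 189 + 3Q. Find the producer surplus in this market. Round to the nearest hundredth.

Setting demand equal to supply, 43 = 9Q, so Q* = 4.7778 and P* = 203.3333.
Producer surplus is the triangle above supply below P*: (1/2)(4.7778)(203.3333 - 189) = (1/2)(4.7778)(14.3333) = 34.2407.

34.24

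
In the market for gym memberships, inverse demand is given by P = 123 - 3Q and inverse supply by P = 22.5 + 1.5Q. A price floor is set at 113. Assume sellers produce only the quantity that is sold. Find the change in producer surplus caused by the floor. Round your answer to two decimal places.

Free-market equilibrium: 123 - 3Q = 22.5 + 1.5Q gives Q* = 22.3333, P* = 56.
At the floor price 113, quantity demanded is (123 - 113)/3 = 3.3333; demand is the short side, so Q = 3.3333 trades at P = 113.
PS goes from (1/2)(22.3333)(33.5) = 374.0833 to 293.3333 (computed as (113 - 22.5)(3.3333) - (1/2)(1.5)(3.3333)^2), a change of -80.75.

-80.75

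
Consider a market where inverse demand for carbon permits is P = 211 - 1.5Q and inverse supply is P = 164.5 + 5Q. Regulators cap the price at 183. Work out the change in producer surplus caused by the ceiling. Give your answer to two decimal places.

Free-market equilibrium: 211 - 1.5Q = 164.5 + 5Q gives Q* = 7.1538, P* = 200.2692.
At the ceiling price 183, quantity supplied is (183 - 164.5)/5 = 3.7; supply is the short side, so Q = 3.7 trades at P = 183.
PS goes from (1/2)(7.1538)(35.7692) = 127.9438 to 34.225 (computed as (183 - 164.5)(3.7) - (1/2)(5)(3.7)^2), a change of -93.7188.

-93.72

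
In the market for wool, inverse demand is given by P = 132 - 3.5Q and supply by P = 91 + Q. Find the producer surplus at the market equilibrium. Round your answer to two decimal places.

Set 132 - 3.5Q = 91 + Q, which gives 41 = 4.5Q, so Q* = 9.1111 and P* = 132 - 3.5(9.1111) = 100.1111.
The supply curve's price intercept is 91, so PS = (1/2)(Q*)(P* - 91) = (1/2)(9.1111)(9.1111) = 41.5062.

41.51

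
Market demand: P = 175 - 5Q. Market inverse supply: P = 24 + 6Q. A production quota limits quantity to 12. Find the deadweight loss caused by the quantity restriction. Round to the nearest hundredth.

16.41

Without the quota, 175 - 5Q = 24 + 6Q gives Q* = 13.7273.
At Q = 12 the demand price is 175 - 5(12) = 115 and the supply price is 24 + 6(12) = 96.
Deadweight loss is the triangle between the curves from 12 to 13.7273: (1/2)(115 - 96)(13.7273 - 12) = 16.4091.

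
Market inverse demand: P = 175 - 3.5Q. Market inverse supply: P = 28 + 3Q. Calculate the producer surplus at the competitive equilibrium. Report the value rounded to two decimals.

767.18

Set 175 - 3.5Q = 28 + 3Q, which gives 147 = 6.5Q, so Q* = 22.6154 and P* = 175 - 3.5(22.6154) = 95.8462.
Producer surplus is the triangle above supply below P*: (1/2)(22.6154)(95.8462 - 28) = (1/2)(22.6154)(67.8462) = 767.1834.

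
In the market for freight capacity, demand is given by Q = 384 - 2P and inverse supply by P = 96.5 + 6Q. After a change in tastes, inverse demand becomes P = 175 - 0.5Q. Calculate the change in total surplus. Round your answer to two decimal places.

-227.54

Rewriting demand in inverse form: P = 192 - 0.5Q.
Initial equilibrium: Q_0 = 14.6923, P_0 = 184.6538; CS_0 = (1/2)(14.6923)(7.3462) = 53.966, PS_0 = (1/2)(14.6923)(88.1538) = 647.5917.
New equilibrium: 175 - 0.5Q = 96.5 + 6Q gives Q_1 = 12.0769, P_1 = 168.9615; CS_1 = 36.463, PS_1 = 437.5562.
Change in total surplus = (36.463 + 437.5562) - (53.966 + 647.5917) = -227.5385.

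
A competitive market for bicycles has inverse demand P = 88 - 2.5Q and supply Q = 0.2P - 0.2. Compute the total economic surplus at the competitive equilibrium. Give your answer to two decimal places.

504.60

Rewriting supply in inverse form: P = 1 + 5Q.
Equilibrium: 88 - 2.5Q = 1 + 5Q, so Q* = 11.6 and P* = 59.
CS = (1/2)(11.6)(29) = 168.2 and PS = (1/2)(11.6)(58) = 336.4, so total surplus = 504.6.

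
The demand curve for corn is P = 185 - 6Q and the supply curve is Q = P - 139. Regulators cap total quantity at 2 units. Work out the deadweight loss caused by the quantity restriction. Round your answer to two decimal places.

Rewriting supply in inverse form: P = 139 + Q.
Unrestricted equilibrium: Q* = (185 - 139)/(6 + 1) = 6.5714.
At Q = 2 the demand price is 185 - 6(2) = 173 and the supply price is 139 + (2) = 141.
DWL = (1/2)(gap between curves at 2) x (Q* - 2) = (1/2)(32)(4.5714) = 73.1429.

73.14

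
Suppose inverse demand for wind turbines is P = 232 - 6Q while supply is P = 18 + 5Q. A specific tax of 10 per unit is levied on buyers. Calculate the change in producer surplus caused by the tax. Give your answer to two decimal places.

-86.36

Pre-tax equilibrium: 232 - 6Q = 18 + 5Q gives Q* = 19.4545, P* = 115.2727.
A tax on buyers shifts demand down by 10: (232 - 10) - 6Q = 18 + 5Q, so Q_t = 18.5455. Buyers pay P_b = 120.7273; sellers receive P_s = P_b - 10 = 110.7273.
Producers lose the trapezoid between P_s and P* out to Q_t plus the triangle from Q_t to Q*: change in PS = 859.8347 - 946.1983 = -86.3636.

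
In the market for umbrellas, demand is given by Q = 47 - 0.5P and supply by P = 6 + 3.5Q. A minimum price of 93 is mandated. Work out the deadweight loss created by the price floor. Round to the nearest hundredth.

660.69

Rewriting demand in inverse form: P = 94 - 2Q.
Free-market equilibrium: 94 - 2Q = 6 + 3.5Q gives Q* = 16, P* = 62.
At the floor price 93, quantity demanded is (94 - 93)/2 = 0.5; demand is the short side, so Q = 0.5 trades at P = 93.
The lost-trades triangle has base Q* - 0.5 = 15.5 and height equal to the gap between the curves at Q = 0.5, which is 93 - 7.75 = 85.25. DWL = (1/2)(15.5)(85.25) = 660.6875.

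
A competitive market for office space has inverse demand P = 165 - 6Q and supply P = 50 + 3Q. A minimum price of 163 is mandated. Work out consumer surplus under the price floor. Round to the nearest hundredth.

0.33

Free-market equilibrium: 165 - 6Q = 50 + 3Q gives Q* = 12.7778, P* = 88.3333.
At the floor price 163, quantity demanded is (165 - 163)/6 = 0.3333; demand is the short side, so Q = 0.3333 trades at P = 163.
CS is the triangle under demand above 163: (1/2)(0.3333)(165 - 163) = 0.3333.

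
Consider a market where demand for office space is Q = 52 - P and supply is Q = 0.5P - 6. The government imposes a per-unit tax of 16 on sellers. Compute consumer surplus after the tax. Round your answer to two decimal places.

Rewriting demand in inverse form: P = 52 - Q.
Rewriting supply in inverse form: P = 12 + 2Q.
Pre-tax equilibrium: 52 - Q = 12 + 2Q gives Q* = 13.3333, P* = 38.6667.
With the tax, sellers need 16 more per unit: 52 - Q = 12 + 2Q + 16, so Q_t = 8. Buyers pay P_b = 44; sellers receive P_s = P_b - 16 = 28.
CS = (1/2)(Q_t)(52 - P_b) = (1/2)(8)(8) = 32.

32.00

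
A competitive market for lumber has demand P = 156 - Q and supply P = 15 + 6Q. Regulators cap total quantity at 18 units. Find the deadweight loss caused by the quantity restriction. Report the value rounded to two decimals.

Without the quota, 156 - Q = 15 + 6Q gives Q* = 20.1429.
At Q = 18 the demand price is 156 - (18) = 138 and the supply price is 15 + 6(18) = 123.
Deadweight loss is the triangle between the curves from 18 to 20.1429: (1/2)(138 - 123)(20.1429 - 18) = 16.0714.

16.07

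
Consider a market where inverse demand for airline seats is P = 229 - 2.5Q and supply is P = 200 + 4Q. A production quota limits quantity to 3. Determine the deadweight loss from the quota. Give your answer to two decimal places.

6.94

Unrestricted equilibrium: Q* = (229 - 200)/(2.5 + 4) = 4.4615.
At Q = 3 the demand price is 229 - 2.5(3) = 221.5 and the supply price is 200 + 4(3) = 212.
DWL = (1/2)(gap between curves at 3) x (Q* - 3) = (1/2)(9.5)(1.4615) = 6.9423.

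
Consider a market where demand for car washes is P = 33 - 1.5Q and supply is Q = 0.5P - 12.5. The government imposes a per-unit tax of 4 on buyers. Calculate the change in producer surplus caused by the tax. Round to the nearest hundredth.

-3.92

Rewriting supply in inverse form: P = 25 + 2Q.
Without the tax, 33 - 1.5Q = 25 + 2Q so Q* = 2.2857 and P* = 29.5714.
A tax on buyers shifts demand down by 4: (33 - 4) - 1.5Q = 25 + 2Q, so Q_t = 1.1429. Buyers pay P_b = 31.2857; sellers receive P_s = P_b - 4 = 27.2857.
PS falls from (1/2)(2.2857)(4.5714) = 5.2245 to (1/2)(1.1429)(2.2857) = 1.3061, a change of -3.9184.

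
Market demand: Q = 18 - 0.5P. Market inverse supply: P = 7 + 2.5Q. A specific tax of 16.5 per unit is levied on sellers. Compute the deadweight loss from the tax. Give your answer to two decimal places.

30.25

Rewriting demand in inverse form: P = 36 - 2Q.
Pre-tax equilibrium: 36 - 2Q = 7 + 2.5Q gives Q* = 6.4444, P* = 23.1111.
A tax on sellers shifts supply up by 16.5: 36 - 2Q = 7 + 2.5Q + 16.5, so Q_t = 2.7778. Buyers pay P_b = 30.4444; sellers receive P_s = P_b - 16.5 = 13.9444.
The welfare triangle lost has base Q* - Q_t = 3.6667 and height t = 16.5, so DWL = (1/2)(3.6667)(16.5) = 30.25.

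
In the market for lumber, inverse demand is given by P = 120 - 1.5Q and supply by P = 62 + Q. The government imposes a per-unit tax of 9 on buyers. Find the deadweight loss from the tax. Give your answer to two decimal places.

Without the tax, 120 - 1.5Q = 62 + Q so Q* = 23.2 and P* = 85.2.
A tax on buyers shifts demand down by 9: (120 - 9) - 1.5Q = 62 + Q, so Q_t = 19.6. Buyers pay P_b = 90.6; sellers receive P_s = P_b - 9 = 81.6.
Deadweight loss is the triangle between the curves from Q_t to Q*: (1/2)(23.2 - 19.6)(9) = 16.2.

16.20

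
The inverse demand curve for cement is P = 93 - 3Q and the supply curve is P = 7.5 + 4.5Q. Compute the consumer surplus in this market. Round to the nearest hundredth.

Set 93 - 3Q = 7.5 + 4.5Q, which gives 85.5 = 7.5Q, so Q* = 11.4 and P* = 93 - 3(11.4) = 58.8.
The demand choke price is 93, so CS = (1/2)(Q*)(93 - P*) = (1/2)(11.4)(34.2) = 194.94.

194.94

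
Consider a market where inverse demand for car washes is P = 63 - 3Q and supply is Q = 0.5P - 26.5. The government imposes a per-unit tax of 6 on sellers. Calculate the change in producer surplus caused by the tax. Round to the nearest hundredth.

-3.36

Rewriting supply in inverse form: P = 53 + 2Q.
Pre-tax equilibrium: 63 - 3Q = 53 + 2Q gives Q* = 2, P* = 57.
A tax on sellers shifts supply up by 6: 63 - 3Q = 53 + 2Q + 6, so Q_t = 0.8. Buyers pay P_b = 60.6; sellers receive P_s = P_b - 6 = 54.6.
Producers lose the trapezoid between P_s and P* out to Q_t plus the triangle from Q_t to Q*: change in PS = 0.64 - 4 = -3.36.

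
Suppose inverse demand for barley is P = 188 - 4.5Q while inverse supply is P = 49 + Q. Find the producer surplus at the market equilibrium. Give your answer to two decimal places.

Equilibrium: 188 - 4.5Q = 49 + Q, so Q* = 25.2727 and P* = 74.2727.
Producer surplus is the triangle above supply below P*: (1/2)(25.2727)(74.2727 - 49) = (1/2)(25.2727)(25.2727) = 319.3554.

319.36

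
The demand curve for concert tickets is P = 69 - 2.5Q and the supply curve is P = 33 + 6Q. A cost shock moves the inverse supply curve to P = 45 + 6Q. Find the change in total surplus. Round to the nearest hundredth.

-42.35

Initial equilibrium: Q_0 = 4.2353, P_0 = 58.4118; CS_0 = (1/2)(4.2353)(10.5882) = 22.4221, PS_0 = (1/2)(4.2353)(25.4118) = 53.8131.
New equilibrium: 69 - 2.5Q = 45 + 6Q gives Q_1 = 2.8235, P_1 = 61.9412; CS_1 = 9.9654, PS_1 = 23.917.
Change in total surplus = (9.9654 + 23.917) - (22.4221 + 53.8131) = -42.3529.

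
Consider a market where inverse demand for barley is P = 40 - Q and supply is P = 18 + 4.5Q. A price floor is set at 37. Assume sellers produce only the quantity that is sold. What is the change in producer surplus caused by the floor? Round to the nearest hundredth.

Free-market equilibrium: 40 - Q = 18 + 4.5Q gives Q* = 4, P* = 36.
At P = 37, buyers demand (40 - 37)/1 = 3 while sellers would supply more, so the quantity traded is 3 at price 37.
PS goes from (1/2)(4)(18) = 36 to 36.75 (computed as (37 - 18)(3) - (1/2)(4.5)(3)^2), a change of 0.75.

0.75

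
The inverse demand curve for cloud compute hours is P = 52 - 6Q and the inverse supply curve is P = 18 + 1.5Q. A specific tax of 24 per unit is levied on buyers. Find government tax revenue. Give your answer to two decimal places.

Without the tax, 52 - 6Q = 18 + 1.5Q so Q* = 4.5333 and P* = 24.8.
A tax on buyers shifts demand down by 24: (52 - 24) - 6Q = 18 + 1.5Q, so Q_t = 1.3333. Buyers pay P_b = 44; sellers receive P_s = P_b - 24 = 20.
Revenue is the tax times quantity traded: 24 x 1.3333 = 32.

32.00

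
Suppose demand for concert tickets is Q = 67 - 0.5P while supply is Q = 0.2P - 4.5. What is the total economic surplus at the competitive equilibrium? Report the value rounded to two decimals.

Rewriting demand in inverse form: P = 134 - 2Q.
Rewriting supply in inverse form: P = 22.5 + 5Q.
Equilibrium: 134 - 2Q = 22.5 + 5Q, so Q* = 15.9286 and P* = 102.1429.
Total surplus is the full triangle between the curves from 0 to Q*: (1/2)(15.9286)(134 - 22.5) = 888.0179.

888.02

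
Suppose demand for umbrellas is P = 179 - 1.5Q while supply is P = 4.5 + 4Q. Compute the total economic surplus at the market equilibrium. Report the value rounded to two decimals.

2768.20

Set 179 - 1.5Q = 4.5 + 4Q, which gives 174.5 = 5.5Q, so Q* = 31.7273 and P* = 179 - 1.5(31.7273) = 131.4091.
Total surplus is the full triangle between the curves from 0 to Q*: (1/2)(31.7273)(179 - 4.5) = 2768.2045.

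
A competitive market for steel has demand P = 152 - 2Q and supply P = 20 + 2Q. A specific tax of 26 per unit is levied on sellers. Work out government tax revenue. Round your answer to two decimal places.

689.00

Pre-tax equilibrium: 152 - 2Q = 20 + 2Q gives Q* = 33, P* = 86.
A tax on sellers shifts supply up by 26: 152 - 2Q = 20 + 2Q + 26, so Q_t = 26.5. Buyers pay P_b = 99; sellers receive P_s = P_b - 26 = 73.
Revenue is the tax times quantity traded: 26 x 26.5 = 689.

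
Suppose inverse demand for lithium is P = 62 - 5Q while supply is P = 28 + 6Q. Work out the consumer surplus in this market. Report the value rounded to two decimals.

23.88

Set 62 - 5Q = 28 + 6Q, which gives 34 = 11Q, so Q* = 3.0909 and P* = 62 - 5(3.0909) = 46.5455.
Consumer surplus is the triangle under demand above P*: (1/2)(3.0909)(62 - 46.5455) = (1/2)(3.0909)(15.4545) = 23.8843.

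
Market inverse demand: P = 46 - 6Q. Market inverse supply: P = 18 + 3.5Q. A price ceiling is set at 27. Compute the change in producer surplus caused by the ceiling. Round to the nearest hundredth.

Free-market equilibrium: 46 - 6Q = 18 + 3.5Q gives Q* = 2.9474, P* = 28.3158.
At the ceiling price 27, quantity supplied is (27 - 18)/3.5 = 2.5714; supply is the short side, so Q = 2.5714 trades at P = 27.
PS goes from (1/2)(2.9474)(10.3158) = 15.2022 to 11.5714 (computed as (27 - 18)(2.5714) - (1/2)(3.5)(2.5714)^2), a change of -3.6308.

-3.63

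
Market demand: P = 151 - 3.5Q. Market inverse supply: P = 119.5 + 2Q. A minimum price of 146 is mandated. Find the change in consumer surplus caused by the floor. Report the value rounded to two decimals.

-53.83

Without the control, 151 - 3.5Q = 119.5 + 2Q so Q* = 5.7273 and P* = 130.9545.
At P = 146, buyers demand (151 - 146)/3.5 = 1.4286 while sellers would supply more, so the quantity traded is 1.4286 at price 146.
CS goes from (1/2)(5.7273)(20.0455) = 57.4029 to 3.5714 (computed as (151 - 146)(1.4286) - (1/2)(3.5)(1.4286)^2), a change of -53.8315.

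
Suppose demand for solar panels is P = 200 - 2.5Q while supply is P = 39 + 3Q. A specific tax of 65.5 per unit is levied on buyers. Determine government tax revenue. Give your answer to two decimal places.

Without the tax, 200 - 2.5Q = 39 + 3Q so Q* = 29.2727 and P* = 126.8182.
A tax on buyers shifts demand down by 65.5: (200 - 65.5) - 2.5Q = 39 + 3Q, so Q_t = 17.3636. Buyers pay P_b = 156.5909; sellers receive P_s = P_b - 65.5 = 91.0909.
Tax revenue = t x Q_t = 65.5 x 17.3636 = 1137.3182.

1137.32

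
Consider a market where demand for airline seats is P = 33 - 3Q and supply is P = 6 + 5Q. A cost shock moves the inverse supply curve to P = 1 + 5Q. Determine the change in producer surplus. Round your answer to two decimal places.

Initial equilibrium: Q_0 = 3.375, P_0 = 22.875; CS_0 = (1/2)(3.375)(10.125) = 17.0859, PS_0 = (1/2)(3.375)(16.875) = 28.4766.
New equilibrium: 33 - 3Q = 1 + 5Q gives Q_1 = 4, P_1 = 21; CS_1 = 24, PS_1 = 40.
Change in producer surplus = 40 - 28.4766 = 11.5234.

11.52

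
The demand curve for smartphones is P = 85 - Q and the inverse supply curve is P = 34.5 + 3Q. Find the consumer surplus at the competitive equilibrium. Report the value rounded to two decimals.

Set 85 - Q = 34.5 + 3Q, which gives 50.5 = 4Q, so Q* = 12.625 and P* = 85 - (12.625) = 72.375.
The demand choke price is 85, so CS = (1/2)(Q*)(85 - P*) = (1/2)(12.625)(12.625) = 79.6953.

79.70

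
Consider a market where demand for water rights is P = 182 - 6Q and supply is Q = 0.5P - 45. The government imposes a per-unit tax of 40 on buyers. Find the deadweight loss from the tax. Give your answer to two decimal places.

100.00

Rewriting supply in inverse form: P = 90 + 2Q.
Pre-tax equilibrium: 182 - 6Q = 90 + 2Q gives Q* = 11.5, P* = 113.
A tax on buyers shifts demand down by 40: (182 - 40) - 6Q = 90 + 2Q, so Q_t = 6.5. Buyers pay P_b = 143; sellers receive P_s = P_b - 40 = 103.
Deadweight loss is the triangle between the curves from Q_t to Q*: (1/2)(11.5 - 6.5)(40) = 100.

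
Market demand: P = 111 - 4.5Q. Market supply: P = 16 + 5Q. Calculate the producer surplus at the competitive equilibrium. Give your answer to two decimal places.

250.00

Set 111 - 4.5Q = 16 + 5Q, which gives 95 = 9.5Q, so Q* = 10 and P* = 111 - 4.5(10) = 66.
Producer surplus is the triangle above supply below P*: (1/2)(10)(66 - 16) = (1/2)(10)(50) = 250.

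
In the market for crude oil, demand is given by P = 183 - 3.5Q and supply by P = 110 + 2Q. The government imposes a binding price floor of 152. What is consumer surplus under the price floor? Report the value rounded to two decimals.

Without the control, 183 - 3.5Q = 110 + 2Q so Q* = 13.2727 and P* = 136.5455.
At the floor price 152, quantity demanded is (183 - 152)/3.5 = 8.8571; demand is the short side, so Q = 8.8571 trades at P = 152.
CS is the triangle under demand above 152: (1/2)(8.8571)(183 - 152) = 137.2857.

137.29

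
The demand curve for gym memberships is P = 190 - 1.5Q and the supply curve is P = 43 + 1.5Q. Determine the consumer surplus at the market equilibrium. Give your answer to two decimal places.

1800.75

Set 190 - 1.5Q = 43 + 1.5Q, which gives 147 = 3Q, so Q* = 49 and P* = 190 - 1.5(49) = 116.5.
Consumer surplus is the triangle under demand above P*: (1/2)(49)(190 - 116.5) = (1/2)(49)(73.5) = 1800.75.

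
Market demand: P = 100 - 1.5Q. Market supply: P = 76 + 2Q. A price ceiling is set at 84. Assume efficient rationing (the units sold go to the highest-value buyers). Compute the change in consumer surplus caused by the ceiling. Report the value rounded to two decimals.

16.73

Without the control, 100 - 1.5Q = 76 + 2Q so Q* = 6.8571 and P* = 89.7143.
At P = 84, sellers supply (84 - 76)/2 = 4 while buyers want more, so the quantity traded is 4 at price 84.
CS goes from (1/2)(6.8571)(10.2857) = 35.2653 to 52 (computed as (100 - 84)(4) - (1/2)(1.5)(4)^2), a change of 16.7347.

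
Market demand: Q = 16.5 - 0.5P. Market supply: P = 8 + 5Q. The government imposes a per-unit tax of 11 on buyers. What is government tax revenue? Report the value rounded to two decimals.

Rewriting demand in inverse form: P = 33 - 2Q.
Pre-tax equilibrium: 33 - 2Q = 8 + 5Q gives Q* = 3.5714, P* = 25.8571.
With the tax, buyers' net willingness to pay falls by 11: (33 - 11) - 2Q = 8 + 5Q, so Q_t = 2. Buyers pay P_b = 29; sellers receive P_s = P_b - 11 = 18.
Tax revenue = t x Q_t = 11 x 2 = 22.

22.00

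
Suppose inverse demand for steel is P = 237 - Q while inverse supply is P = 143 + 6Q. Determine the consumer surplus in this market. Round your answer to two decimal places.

Set 237 - Q = 143 + 6Q, which gives 94 = 7Q, so Q* = 13.4286 and P* = 237 - (13.4286) = 223.5714.
CS is the area between the demand curve and P* from 0 to Q*: (1/2)(13.4286)(13.4286) = 90.1633.

90.16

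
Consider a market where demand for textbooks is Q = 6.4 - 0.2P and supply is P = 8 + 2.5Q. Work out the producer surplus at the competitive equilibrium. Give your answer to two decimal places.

12.80

Rewriting demand in inverse form: P = 32 - 5Q.
Set 32 - 5Q = 8 + 2.5Q, which gives 24 = 7.5Q, so Q* = 3.2 and P* = 32 - 5(3.2) = 16.
Producer surplus is the triangle above supply below P*: (1/2)(3.2)(16 - 8) = (1/2)(3.2)(8) = 12.8.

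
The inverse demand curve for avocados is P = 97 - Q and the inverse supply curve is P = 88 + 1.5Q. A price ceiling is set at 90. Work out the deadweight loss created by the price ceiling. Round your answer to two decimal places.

6.42

Free-market equilibrium: 97 - Q = 88 + 1.5Q gives Q* = 3.6, P* = 93.4.
At P = 90, sellers supply (90 - 88)/1.5 = 1.3333 while buyers want more, so the quantity traded is 1.3333 at price 90.
At Q = 1.3333 the demand price is 95.6667 and the supply price is 90. Deadweight loss is the triangle between the curves from 1.3333 to 3.6: (1/2)(95.6667 - 90)(3.6 - 1.3333) = 6.4222.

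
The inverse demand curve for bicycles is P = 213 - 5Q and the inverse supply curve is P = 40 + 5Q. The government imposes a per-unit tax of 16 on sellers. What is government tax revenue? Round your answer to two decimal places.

Pre-tax equilibrium: 213 - 5Q = 40 + 5Q gives Q* = 17.3, P* = 126.5.
With the tax, sellers need 16 more per unit: 213 - 5Q = 40 + 5Q + 16, so Q_t = 15.7. Buyers pay P_b = 134.5; sellers receive P_s = P_b - 16 = 118.5.
Tax revenue = t x Q_t = 16 x 15.7 = 251.2.

251.20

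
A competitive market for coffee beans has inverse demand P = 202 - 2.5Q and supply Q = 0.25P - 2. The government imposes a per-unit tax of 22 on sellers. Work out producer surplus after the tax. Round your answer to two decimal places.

Rewriting supply in inverse form: P = 8 + 4Q.
Pre-tax equilibrium: 202 - 2.5Q = 8 + 4Q gives Q* = 29.8462, P* = 127.3846.
With the tax, sellers need 22 more per unit: 202 - 2.5Q = 8 + 4Q + 22, so Q_t = 26.4615. Buyers pay P_b = 135.8462; sellers receive P_s = P_b - 22 = 113.8462.
PS = (1/2)(Q_t)(P_s - 8) = (1/2)(26.4615)(105.8462) = 1400.426.

1400.43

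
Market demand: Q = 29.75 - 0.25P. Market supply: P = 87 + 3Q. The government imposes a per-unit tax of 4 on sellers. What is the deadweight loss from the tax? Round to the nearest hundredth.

Rewriting demand in inverse form: P = 119 - 4Q.
Pre-tax equilibrium: 119 - 4Q = 87 + 3Q gives Q* = 4.5714, P* = 100.7143.
With the tax, sellers need 4 more per unit: 119 - 4Q = 87 + 3Q + 4, so Q_t = 4. Buyers pay P_b = 103; sellers receive P_s = P_b - 4 = 99.
Deadweight loss is the triangle between the curves from Q_t to Q*: (1/2)(4.5714 - 4)(4) = 1.1429.

1.14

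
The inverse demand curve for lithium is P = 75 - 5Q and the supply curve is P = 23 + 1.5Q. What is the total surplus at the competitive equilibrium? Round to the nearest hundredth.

208.00

Setting demand equal to supply, 52 = 6.5Q, so Q* = 8 and P* = 35.
CS = (1/2)(8)(40) = 160 and PS = (1/2)(8)(12) = 48, so total surplus = 208.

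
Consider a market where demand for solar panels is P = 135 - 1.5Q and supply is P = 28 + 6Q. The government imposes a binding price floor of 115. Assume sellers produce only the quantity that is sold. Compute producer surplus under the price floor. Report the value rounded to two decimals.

626.67

Free-market equilibrium: 135 - 1.5Q = 28 + 6Q gives Q* = 14.2667, P* = 113.6.
At the floor price 115, quantity demanded is (135 - 115)/1.5 = 13.3333; demand is the short side, so Q = 13.3333 trades at P = 115.
The supply price at Q = 13.3333 is 108. PS is the trapezoid between 115 and supply over [0, 13.3333]: (1/2)[(115 - 28) + (115 - 108)](13.3333) = 626.6667.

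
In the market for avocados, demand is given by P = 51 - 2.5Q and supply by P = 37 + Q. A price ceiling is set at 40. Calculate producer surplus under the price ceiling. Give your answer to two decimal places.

4.50

Free-market equilibrium: 51 - 2.5Q = 37 + Q gives Q* = 4, P* = 41.
At P = 40, sellers supply (40 - 37)/1 = 3 while buyers want more, so the quantity traded is 3 at price 40.
PS is the triangle above supply below 40: (1/2)(3)(40 - 37) = 4.5.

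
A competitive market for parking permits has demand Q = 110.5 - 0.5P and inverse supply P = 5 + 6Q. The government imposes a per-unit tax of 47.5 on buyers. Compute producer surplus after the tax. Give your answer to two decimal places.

1330.89

Rewriting demand in inverse form: P = 221 - 2Q.
Pre-tax equilibrium: 221 - 2Q = 5 + 6Q gives Q* = 27, P* = 167.
With the tax, buyers' net willingness to pay falls by 47.5: (221 - 47.5) - 2Q = 5 + 6Q, so Q_t = 21.0625. Buyers pay P_b = 178.875; sellers receive P_s = P_b - 47.5 = 131.375.
Producer surplus is the triangle above supply below P_s: (1/2)(21.0625)(131.375 - 5) = 1330.8867.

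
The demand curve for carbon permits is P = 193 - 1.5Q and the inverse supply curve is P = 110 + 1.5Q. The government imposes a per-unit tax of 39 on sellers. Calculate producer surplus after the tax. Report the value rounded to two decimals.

Without the tax, 193 - 1.5Q = 110 + 1.5Q so Q* = 27.6667 and P* = 151.5.
With the tax, sellers need 39 more per unit: 193 - 1.5Q = 110 + 1.5Q + 39, so Q_t = 14.6667. Buyers pay P_b = 171; sellers receive P_s = P_b - 39 = 132.
Producer surplus is the triangle above supply below P_s: (1/2)(14.6667)(132 - 110) = 161.3333.

161.33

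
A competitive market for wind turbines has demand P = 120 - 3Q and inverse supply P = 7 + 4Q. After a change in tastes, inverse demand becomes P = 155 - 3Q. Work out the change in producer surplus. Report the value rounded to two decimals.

372.86

Initial equilibrium: Q_0 = 16.1429, P_0 = 71.5714; CS_0 = (1/2)(16.1429)(48.4286) = 390.8878, PS_0 = (1/2)(16.1429)(64.5714) = 521.1837.
New equilibrium: 155 - 3Q = 7 + 4Q gives Q_1 = 21.1429, P_1 = 91.5714; CS_1 = 670.5306, PS_1 = 894.0408.
Change in producer surplus = 894.0408 - 521.1837 = 372.8571.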